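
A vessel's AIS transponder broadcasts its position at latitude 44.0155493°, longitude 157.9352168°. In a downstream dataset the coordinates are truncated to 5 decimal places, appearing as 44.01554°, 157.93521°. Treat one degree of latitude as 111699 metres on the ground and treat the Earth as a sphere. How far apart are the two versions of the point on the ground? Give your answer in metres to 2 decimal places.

Δlat = 44.0155493 − 44.01554 = +0.0000093°; Δlon = 157.9352168 − 157.93521 = +0.0000068°.
N–S: 0.0000093° × 111699 m/° = 1.0388 m.
E–W at 44.0155°: 0.0000068° × 111699 × cos 44.0155° = 0.0000068 × 111699 × 0.7192 ≈ 0.546234 m.
Distance: √(1.0388² + 0.546234²) ≈ 1.17366 m.

1.17 metres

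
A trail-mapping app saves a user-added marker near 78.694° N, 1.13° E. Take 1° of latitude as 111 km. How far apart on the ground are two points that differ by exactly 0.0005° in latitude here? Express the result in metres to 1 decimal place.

55.5 metres

0.0005° × 111000 m/° = 55.5 m.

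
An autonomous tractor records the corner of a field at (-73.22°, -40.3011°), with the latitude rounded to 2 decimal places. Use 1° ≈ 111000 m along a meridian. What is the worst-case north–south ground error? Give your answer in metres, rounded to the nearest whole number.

Rounding to 2 decimal places leaves the latitude within ±0.005° of the true value.
Along the meridian that is 0.005° × 111000 m/° = 555 m.

555 metres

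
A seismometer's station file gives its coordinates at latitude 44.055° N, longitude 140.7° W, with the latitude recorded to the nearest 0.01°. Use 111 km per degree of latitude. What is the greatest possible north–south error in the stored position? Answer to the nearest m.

Rounding to 2 decimal places leaves the latitude within ±0.005° of the true value.
So the N–S error is at most 0.005 × 111000 = 555 m.

555 m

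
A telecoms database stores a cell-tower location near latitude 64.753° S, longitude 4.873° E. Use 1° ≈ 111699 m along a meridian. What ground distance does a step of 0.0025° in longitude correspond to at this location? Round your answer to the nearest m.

0.0025° of longitude at 64.753° is 0.0025 × 111699 × cos 64.753° ≈ 0.0025 × 47642 = 119.105 m.

119 m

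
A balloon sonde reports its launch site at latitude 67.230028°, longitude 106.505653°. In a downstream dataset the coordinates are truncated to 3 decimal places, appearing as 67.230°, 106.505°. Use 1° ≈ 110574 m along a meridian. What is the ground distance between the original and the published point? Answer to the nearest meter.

The latitude changed by +0.000028° and the longitude by +0.000653°.
N–S: 0.000028° × 110574 m/° = 3.09607 m.
East–west at this latitude: 0.000653° × 110574 × cos 67.23° ≈ 0.000653 × 42795.8 = 27.9456 m.
Distance: √(3.09607² + 27.9456²) ≈ 28.1166 m.

28 meters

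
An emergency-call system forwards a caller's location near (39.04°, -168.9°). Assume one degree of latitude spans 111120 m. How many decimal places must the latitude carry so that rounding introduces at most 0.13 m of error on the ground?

One degree of latitude covers 111120 m.
Rounding to N decimal places gives at most 0.5 × 10⁻ᴺ degrees of error, i.e. 0.5 × 10⁻ᴺ × 111120 m.
Need 0.5 × 111120 × 10⁻ᴺ ≤ 0.13 → 10⁻ᴺ ≤ 2.340e-06, so N ≥ 5.63.
At 5 places the error can reach 0.556 m, but 6 places keeps it to 0.0556 m.

6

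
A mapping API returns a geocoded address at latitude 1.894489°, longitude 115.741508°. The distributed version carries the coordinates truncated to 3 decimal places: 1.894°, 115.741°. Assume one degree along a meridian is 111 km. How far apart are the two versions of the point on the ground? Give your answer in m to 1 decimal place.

78.2 m

Δlat = 1.894489 − 1.894 = +0.000489°; Δlon = 115.741508 − 115.741 = +0.000508°.
North–south shift: 0.000489 × 111000 = 54.279 m.
E–W at 1.894°: 0.000508° × 111000 × cos 1.894° = 0.000508 × 111000 × 0.9995 ≈ 56.3572 m.
Hypotenuse of the two orthogonal shifts: √(54.279² + 56.3572²) = 78.2454 m.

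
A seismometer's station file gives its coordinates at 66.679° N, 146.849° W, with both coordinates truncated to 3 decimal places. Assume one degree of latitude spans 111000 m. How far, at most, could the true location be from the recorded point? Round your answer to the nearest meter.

Truncating at 3 decimal places can drop up to a full unit in the last place, so each coordinate may be off by as much as 0.001°.
N–S: 0.001° × 111000 m/° = 111 m.
Longitude error → 0.001 × 111000 × cos 66.679° = 0.001 × 111000 × 0.3959 ≈ 43.9429 m.
Worst case both components are at the extreme and orthogonal: √(111² + 43.9429²) ≈ 119.382 m.

119 meters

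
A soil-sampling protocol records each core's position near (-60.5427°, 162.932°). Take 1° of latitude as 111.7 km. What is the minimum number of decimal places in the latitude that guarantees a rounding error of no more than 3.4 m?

5 decimal places

One degree of latitude covers 111700 m.
With N decimal places the half-ulp bound is 0.5·10⁻ᴺ°, or 0.5·10⁻ᴺ × 111700 m on the ground.
Setting 55850 × 10⁻ᴺ ≤ 3.4 gives 10ᴺ ≥ 1.643e+04, i.e. N ≥ 4.22.
N = 4 would give 5.58 m (too coarse); N = 5 gives 0.558 m ≤ 3.4 m.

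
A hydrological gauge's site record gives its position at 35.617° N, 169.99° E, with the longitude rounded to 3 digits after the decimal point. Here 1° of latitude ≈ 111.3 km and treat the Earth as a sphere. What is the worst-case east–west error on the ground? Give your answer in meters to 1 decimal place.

45.2 meters

Rounding to 3 decimal places leaves the longitude within ±0.0005° of the true value.
One degree of longitude at 35.617° is 111300 × cos 35.617° ≈ 111300 × 0.8129 = 90478.9 m.
Maximum E–W displacement: 0.0005 × 90478.9 = 45.2394 m.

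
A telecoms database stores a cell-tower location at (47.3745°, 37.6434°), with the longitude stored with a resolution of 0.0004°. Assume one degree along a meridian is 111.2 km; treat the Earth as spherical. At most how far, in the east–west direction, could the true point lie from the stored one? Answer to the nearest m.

15 m

With a 0.0004° grid the true value lies within half a step, ±0.0004°/2 = ±0.0002°, of the stored one.
At latitude 47.3745° a degree of longitude spans 111200 m × cos 47.3745° = 111200 × 0.6772 ≈ 75305 m.
So at most 0.0002° × 75305 ≈ 15.061 m east–west.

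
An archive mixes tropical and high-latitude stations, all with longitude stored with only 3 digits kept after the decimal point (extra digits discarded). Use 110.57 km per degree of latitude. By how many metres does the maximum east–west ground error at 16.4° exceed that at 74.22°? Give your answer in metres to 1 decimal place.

Truncating at 3 decimal places can drop up to a full unit in the last place, so the longitude may be off by as much as 0.001°.
At 16.4°: 0.001° × 110570 × cos 16.4° = 0.001 × 110570 × 0.9593 ≈ 106.07 m.
At 74.22°: 0.001° × 110570 × cos 74.22° = 0.001 × 110570 × 0.2719 ≈ 30.069 m.
Difference: 106.07 − 30.069 = 76.002 m.

76.0 metres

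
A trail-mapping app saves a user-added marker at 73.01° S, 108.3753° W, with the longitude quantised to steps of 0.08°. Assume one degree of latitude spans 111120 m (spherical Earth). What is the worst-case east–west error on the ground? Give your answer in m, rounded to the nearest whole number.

With a 0.08° grid the true value lies within half a step, ±0.08°/2 = ±0.04°, of the stored one.
One degree of longitude at 73.01° is 111120 × cos 73.01° ≈ 111120 × 0.2922 = 32469.8 m.
East–west error: 0.04° × 32469.8 m/° ≈ 1298.79 m.

1299 m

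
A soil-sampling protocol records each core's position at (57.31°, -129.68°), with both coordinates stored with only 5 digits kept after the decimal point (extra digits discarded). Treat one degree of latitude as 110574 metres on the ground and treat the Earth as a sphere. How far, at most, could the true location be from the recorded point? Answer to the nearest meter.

1 meters

Truncating at 5 decimal places can drop up to a full unit in the last place, so each coordinate may be off by as much as 1e-05°.
N–S: 1e-05° × 110574 m/° = 1.10574 m.
Longitude error → 1e-05 × 110574 × cos 57.31° = 1e-05 × 110574 × 0.5401 ≈ 0.597203 m.
Worst case both components are at the extreme and orthogonal: √(1.10574² + 0.597203²) ≈ 1.25671 m.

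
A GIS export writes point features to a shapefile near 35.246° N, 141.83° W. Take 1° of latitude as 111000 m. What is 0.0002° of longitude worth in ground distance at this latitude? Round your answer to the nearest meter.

18 meters

One degree of longitude here spans 111000 × cos 35.246° = 111000 × 0.8167 ≈ 90651.7 m; 0.0002° of that is 18.1303 m.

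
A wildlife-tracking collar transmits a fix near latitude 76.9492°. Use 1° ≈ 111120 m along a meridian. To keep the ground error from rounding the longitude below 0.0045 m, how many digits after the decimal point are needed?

7

At 76.9492° one degree of longitude covers 111120 × cos 76.9492° ≈ 111120 × 0.2258 ≈ 25092.5 m.
Rounding to N decimal places gives at most 0.5 × 10⁻ᴺ degrees of error, i.e. 0.5 × 10⁻ᴺ × 25092.5 m.
Need 0.5 × 25092.5 × 10⁻ᴺ ≤ 0.0045 → 10⁻ᴺ ≤ 3.587e-07, so N ≥ 6.45.
So 7 decimal places suffice (0.00125 m); 6 would allow up to 0.0125 m.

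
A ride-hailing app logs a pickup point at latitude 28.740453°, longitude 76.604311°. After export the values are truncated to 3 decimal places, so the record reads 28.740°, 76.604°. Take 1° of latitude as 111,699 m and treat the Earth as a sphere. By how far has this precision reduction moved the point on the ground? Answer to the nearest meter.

The latitude changed by +0.000453° and the longitude by +0.000311°.
N–S: 0.000453° × 111699 m/° = 50.5996 m.
East–west at this latitude: 0.000311° × 111699 × cos 28.74° ≈ 0.000311 × 97938.9 = 30.459 m.
Combined displacement = (50.5996² + 30.459²)^½ ≈ 59.0599 m.

59 meters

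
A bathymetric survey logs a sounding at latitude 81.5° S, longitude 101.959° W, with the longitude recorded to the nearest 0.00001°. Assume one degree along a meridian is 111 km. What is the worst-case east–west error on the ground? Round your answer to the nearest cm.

8 cm

Rounding to 5 decimal places leaves the longitude within ±5e-06° of the true value.
Parallels shrink by cos φ, so at 81.5° a degree of longitude is 111000 × 0.1478 ≈ 16406.8 m.
So at most 5e-06° × 16406.8 ≈ 0.0820342 m east–west.
That is 0.0820342 m = 8.2034 cm.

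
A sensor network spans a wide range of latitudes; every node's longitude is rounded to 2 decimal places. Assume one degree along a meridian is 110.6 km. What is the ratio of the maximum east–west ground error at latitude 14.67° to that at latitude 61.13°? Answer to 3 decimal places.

Rounding to 2 decimal places leaves the longitude within ±0.005° of the true value.
Error at 14.67° = 0.005° × 110600 × cos 14.67° ≈ 553 × 0.9674 = 534.97 m.
Error at 61.13° = 0.005° × 110600 × cos 61.13° ≈ 553 × 0.4828 = 267 m.
The ratio reduces to cos 14.67° / cos 61.13° = 0.9674/0.4828 ≈ 2.0036.

2.004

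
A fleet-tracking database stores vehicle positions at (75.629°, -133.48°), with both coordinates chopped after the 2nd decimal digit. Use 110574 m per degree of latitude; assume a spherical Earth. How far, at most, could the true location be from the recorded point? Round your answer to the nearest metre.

1139 metres

Truncating at 2 decimal places can drop up to a full unit in the last place, so each coordinate may be off by as much as 0.01°.
North–south component: 0.01° × 110574 = 1105.74 m.
East–west component at 75.629°: 0.01° × 110574 × cos 75.629° ≈ 0.01 × 27444.4 ≈ 274.444 m.
Worst case both components are at the extreme and orthogonal: √(1105.74² + 274.444²) ≈ 1139.29 m.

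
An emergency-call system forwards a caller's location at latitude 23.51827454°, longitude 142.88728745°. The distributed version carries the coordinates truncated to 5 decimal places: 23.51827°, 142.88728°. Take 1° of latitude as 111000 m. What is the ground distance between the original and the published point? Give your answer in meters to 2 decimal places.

0.91 meters

The latitude changed by +0.00000454° and the longitude by +0.00000745°.
N–S: 0.00000454° × 111000 m/° = 0.50394 m.
East–west at this latitude: 0.00000745° × 111000 × cos 23.5183° ≈ 0.00000745 × 101780 = 0.758258 m.
Distance: √(0.50394² + 0.758258²) ≈ 0.910445 m.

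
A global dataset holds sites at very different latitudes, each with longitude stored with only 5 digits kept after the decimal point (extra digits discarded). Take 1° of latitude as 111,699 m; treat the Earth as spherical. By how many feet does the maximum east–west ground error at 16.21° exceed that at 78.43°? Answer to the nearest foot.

Truncating at 5 decimal places can drop up to a full unit in the last place, so the longitude may be off by as much as 1e-05°.
At 16.21°: 1e-05° × 111699 × cos 16.21° = 1e-05 × 111699 × 0.9602 ≈ 1.0726 m.
Error at 78.43° = 1e-05° × 111699 × cos 78.43° ≈ 1.117 × 0.2006 = 0.22403 m.
Difference: 1.0726 − 0.22403 = 0.84855 m.
Converting: 0.848555 m × 3.2808 ft/m ≈ 2.784 ft.

3 feet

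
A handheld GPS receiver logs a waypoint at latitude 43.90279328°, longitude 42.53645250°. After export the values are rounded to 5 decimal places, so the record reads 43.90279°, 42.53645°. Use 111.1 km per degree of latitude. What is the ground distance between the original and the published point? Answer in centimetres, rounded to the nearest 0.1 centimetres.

41.6 centimetres

The latitude changed by +0.00000328° and the longitude by +0.00000250°.
North–south shift: 0.00000328 × 111100 = 0.364408 m.
East–west at this latitude: 0.00000250° × 111100 × cos 43.9028° ≈ 0.00000250 × 80049.5 = 0.200124 m.
Distance: √(0.364408² + 0.200124²) ≈ 0.415744 m.
That is 0.415744 m = 41.574 cm.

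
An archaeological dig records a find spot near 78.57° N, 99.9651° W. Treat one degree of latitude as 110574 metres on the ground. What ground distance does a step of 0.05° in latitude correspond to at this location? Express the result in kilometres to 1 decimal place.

5.5 kilometres

Along a meridian 0.05° is 0.05 × 110574 = 5528.7 m.
That is 5528.7 m = 5.5287 km.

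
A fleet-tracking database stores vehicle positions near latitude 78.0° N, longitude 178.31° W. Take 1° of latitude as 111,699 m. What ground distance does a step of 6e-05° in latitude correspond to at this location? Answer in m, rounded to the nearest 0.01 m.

6e-05° × 111699 m/° = 6.70194 m.

6.70 m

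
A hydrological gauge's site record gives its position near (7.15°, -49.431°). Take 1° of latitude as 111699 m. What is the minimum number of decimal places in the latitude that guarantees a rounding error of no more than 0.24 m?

6

One degree of latitude covers 111699 m.
N decimal places → at most half a unit in the last place, 0.5 × 10⁻ᴺ° = 111699/2 × 10⁻ᴺ m.
Setting 55849.5 × 10⁻ᴺ ≤ 0.24 gives 10ᴺ ≥ 2.327e+05, i.e. N ≥ 5.37.
N = 5 would give 0.558 m (too coarse); N = 6 gives 0.0558 m ≤ 0.24 m.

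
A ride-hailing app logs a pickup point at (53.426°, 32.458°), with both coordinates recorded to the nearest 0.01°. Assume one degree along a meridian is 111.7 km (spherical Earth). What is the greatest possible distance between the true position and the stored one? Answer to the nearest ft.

Rounding to 2 decimal places leaves each coordinate within ±0.005° of the true value.
North–south component: 0.005° × 111700 = 558.5 m.
E–W at 53.426°: 0.005° × 111700 × cos 53.426° = 0.005 × 111700 × 0.5959 ≈ 332.788 m.
Worst case both components are at the extreme and orthogonal: √(558.5² + 332.788²) ≈ 650.131 m.
In feet: 650.131 m ÷ 0.3048 ≈ 2133 ft.

2133 ft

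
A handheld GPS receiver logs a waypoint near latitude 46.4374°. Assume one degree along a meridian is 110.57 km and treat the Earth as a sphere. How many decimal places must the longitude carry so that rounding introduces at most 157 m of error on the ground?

At 46.4374° one degree of longitude covers 110570 × cos 46.4374° ≈ 110570 × 0.6891 ≈ 76198.9 m.
With N decimal places the half-ulp bound is 0.5·10⁻ᴺ°, or 0.5·10⁻ᴺ × 76198.9 m on the ground.
Setting 38099.5 × 10⁻ᴺ ≤ 157 gives 10ᴺ ≥ 242.7, i.e. N ≥ 2.39.
N = 2 would give 381 m (too coarse); N = 3 gives 38.1 m ≤ 157 m.

3 decimal places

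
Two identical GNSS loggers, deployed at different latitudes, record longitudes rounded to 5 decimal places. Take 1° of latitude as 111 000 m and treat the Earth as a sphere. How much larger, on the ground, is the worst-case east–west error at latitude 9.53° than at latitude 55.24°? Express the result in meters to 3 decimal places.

Rounding to 5 decimal places leaves the longitude within ±5e-06° of the true value.
At 9.53°: 5e-06° × 111000 × cos 9.53° = 5e-06 × 111000 × 0.9862 ≈ 0.54734 m.
At 55.24°: 5e-06° × 111000 × cos 55.24° = 5e-06 × 111000 × 0.5701 ≈ 0.31643 m.
Difference: 0.54734 − 0.31643 = 0.23091 m.

0.231 meters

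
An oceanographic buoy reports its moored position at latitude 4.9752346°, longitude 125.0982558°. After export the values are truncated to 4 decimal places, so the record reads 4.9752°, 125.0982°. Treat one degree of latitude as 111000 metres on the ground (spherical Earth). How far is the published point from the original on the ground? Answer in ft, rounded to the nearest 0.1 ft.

23.8 ft

Δlat = 4.9752346 − 4.9752 = +0.0000346°; Δlon = 125.0982558 − 125.0982 = +0.0000558°.
North–south shift: 0.0000346 × 111000 = 3.8406 m.
East–west at this latitude: 0.0000558° × 111000 × cos 4.9752° ≈ 0.0000558 × 110582 = 6.17046 m.
Distance: √(3.8406² + 6.17046²) ≈ 7.26807 m.
Converting: 7.26807 m × 3.2808 ft/m ≈ 23.845 ft.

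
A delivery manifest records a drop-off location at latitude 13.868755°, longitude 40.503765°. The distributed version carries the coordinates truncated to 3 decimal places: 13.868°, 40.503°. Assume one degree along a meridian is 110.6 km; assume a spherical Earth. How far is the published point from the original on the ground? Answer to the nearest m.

117 m

Δlat = 13.868755 − 13.868 = +0.000755°; Δlon = 40.503765 − 40.503 = +0.000765°.
North–south shift: 0.000755 × 110600 = 83.503 m.
E–W at 13.868°: 0.000765° × 110600 × cos 13.868° = 0.000765 × 110600 × 0.9709 ≈ 82.1427 m.
Distance: √(83.503² + 82.1427²) ≈ 117.133 m.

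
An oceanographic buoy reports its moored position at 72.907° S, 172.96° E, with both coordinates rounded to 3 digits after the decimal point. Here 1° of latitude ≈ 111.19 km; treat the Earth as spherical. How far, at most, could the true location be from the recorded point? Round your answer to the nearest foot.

Rounding to 3 decimal places leaves each coordinate within ±0.0005° of the true value.
N–S: 0.0005° × 111190 m/° = 55.595 m.
Longitude error → 0.0005 × 111190 × cos 72.907° = 0.0005 × 111190 × 0.2939 ≈ 16.3407 m.
The two errors are perpendicular, so the maximum displacement is √(55.595² + 16.3407²) ≈ 57.9467 m.
Converting: 57.9467 m × 3.2808 ft/m ≈ 190.11 ft.

190 feet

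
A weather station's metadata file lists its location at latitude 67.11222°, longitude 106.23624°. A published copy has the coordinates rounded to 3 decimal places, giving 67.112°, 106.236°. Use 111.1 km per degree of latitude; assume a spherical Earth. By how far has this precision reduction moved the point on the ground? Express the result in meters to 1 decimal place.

26.6 meters

Δlat = 67.11222 − 67.112 = +0.00022°; Δlon = 106.23624 − 106.236 = +0.00024°.
North–south shift: 0.00022 × 111100 = 24.442 m.
East–west at this latitude: 0.00024° × 111100 × cos 67.112° ≈ 0.00024 × 43210.2 = 10.3705 m.
Hypotenuse of the two orthogonal shifts: √(24.442² + 10.3705²) = 26.551 m.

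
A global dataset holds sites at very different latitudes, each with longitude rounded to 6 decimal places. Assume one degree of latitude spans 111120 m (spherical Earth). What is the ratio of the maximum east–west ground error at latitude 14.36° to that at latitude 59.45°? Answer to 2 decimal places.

Rounding to 6 decimal places leaves the longitude within ±5e-07° of the true value.
At 14.36°: 5e-07° × 111120 × cos 14.36° = 5e-07 × 111120 × 0.9688 ≈ 0.053824 m.
At 59.45°: 5e-07° × 111120 × cos 59.45° = 5e-07 × 111120 × 0.5083 ≈ 0.028241 m.
Ratio: 0.053824 / 0.028241 = cos 14.36° / cos 59.45° ≈ 1.9059.

1.91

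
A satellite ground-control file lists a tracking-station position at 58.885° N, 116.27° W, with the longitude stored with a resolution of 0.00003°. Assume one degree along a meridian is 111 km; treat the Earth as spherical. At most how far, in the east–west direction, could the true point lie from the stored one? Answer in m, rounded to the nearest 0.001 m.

0.860 m

With a 0.00003° grid the true value lies within half a step, ±0.00003°/2 = ±1.5e-05°, of the stored one.
One degree of longitude at 58.885° is 111000 × cos 58.885° ≈ 111000 × 0.5168 = 57360.1 m.
So at most 1.5e-05° × 57360.1 ≈ 0.860401 m east–west.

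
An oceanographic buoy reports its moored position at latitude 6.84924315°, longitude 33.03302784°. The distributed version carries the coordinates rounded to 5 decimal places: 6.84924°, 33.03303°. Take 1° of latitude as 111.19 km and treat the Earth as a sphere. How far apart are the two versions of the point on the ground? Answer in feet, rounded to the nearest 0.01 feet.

1.39 feet

The latitude changed by +0.00000315° and the longitude by -0.00000216°.
North–south shift: 0.00000315 × 111190 = 0.350249 m.
East–west at this latitude: -0.00000216° × 111190 × cos 6.84924° ≈ -0.00000216 × 110396 = -0.238456 m.
Distance: √(0.350249² + 0.238456²) ≈ 0.423716 m.
Converting: 0.423716 m × 3.2808 ft/m ≈ 1.3901 ft.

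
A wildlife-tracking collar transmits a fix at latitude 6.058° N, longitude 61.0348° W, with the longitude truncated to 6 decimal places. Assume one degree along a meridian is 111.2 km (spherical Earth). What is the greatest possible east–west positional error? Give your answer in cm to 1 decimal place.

11.1 cm

Truncating at 6 decimal places can drop up to a full unit in the last place, so the longitude may be off by as much as 1e-06°.
One degree of longitude at 6.058° is 111200 × cos 6.058° ≈ 111200 × 0.9944 = 110579 m.
East–west error: 1e-06° × 110579 m/° ≈ 0.110579 m.
That is 0.110579 m = 11.058 cm.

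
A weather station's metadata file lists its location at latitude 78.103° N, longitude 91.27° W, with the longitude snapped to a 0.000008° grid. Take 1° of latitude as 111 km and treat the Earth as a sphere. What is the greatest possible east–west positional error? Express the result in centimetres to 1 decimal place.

With a 0.000008° grid the true value lies within half a step, ±0.000008°/2 = ±4e-06°, of the stored one.
Parallels shrink by cos φ, so at 78.103° a degree of longitude is 111000 × 0.2062 ≈ 22883 m.
Maximum E–W displacement: 4e-06 × 22883 = 0.0915319 m.
That is 0.0915319 m = 9.1532 cm.

9.2 centimetres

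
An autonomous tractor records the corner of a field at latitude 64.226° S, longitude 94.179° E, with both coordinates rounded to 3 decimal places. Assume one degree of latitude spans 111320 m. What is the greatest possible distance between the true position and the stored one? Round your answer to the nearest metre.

61 metres

Rounding to 3 decimal places leaves each coordinate within ±0.0005° of the true value.
Latitude error → 0.0005 × 111320 = 55.66 m along the meridian.
E–W at 64.226°: 0.0005° × 111320 × cos 64.226° = 0.0005 × 111320 × 0.4348 ≈ 24.2022 m.
The two errors are perpendicular, so the maximum displacement is √(55.66² + 24.2022²) ≈ 60.6942 m.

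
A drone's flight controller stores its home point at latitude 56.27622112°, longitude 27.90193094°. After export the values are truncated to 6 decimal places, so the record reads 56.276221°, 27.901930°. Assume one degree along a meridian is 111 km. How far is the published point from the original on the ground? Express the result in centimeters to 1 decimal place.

5.9 centimeters

The latitude changed by +0.00000012° and the longitude by +0.00000094°.
N–S: 0.00000012° × 111000 m/° = 0.01332 m.
E–W at 56.2762°: 0.00000094° × 111000 × cos 56.2762° = 0.00000094 × 111000 × 0.5552 ≈ 0.0579285 m.
Distance: √(0.01332² + 0.0579285²) ≈ 0.0594402 m.
That is 0.0594402 m = 5.944 cm.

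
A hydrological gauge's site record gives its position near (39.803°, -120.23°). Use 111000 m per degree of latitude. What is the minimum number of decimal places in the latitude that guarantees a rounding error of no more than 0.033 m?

7 decimal places

One degree of latitude covers 111000 m.
N decimal places → at most half a unit in the last place, 0.5 × 10⁻ᴺ° = 111000/2 × 10⁻ᴺ m.
Need 0.5 × 111000 × 10⁻ᴺ ≤ 0.033 → 10⁻ᴺ ≤ 5.946e-07, so N ≥ 6.23.
So 7 decimal places suffice (0.00555 m); 6 would allow up to 0.0555 m.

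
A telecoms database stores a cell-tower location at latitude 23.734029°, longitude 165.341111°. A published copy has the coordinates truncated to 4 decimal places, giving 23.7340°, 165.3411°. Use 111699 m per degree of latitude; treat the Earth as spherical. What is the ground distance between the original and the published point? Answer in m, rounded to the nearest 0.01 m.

3.43 m

Δlat = 23.734029 − 23.7340 = +0.000029°; Δlon = 165.341111 − 165.3411 = +0.000011°.
N–S: 0.000029° × 111699 m/° = 3.23927 m.
E–W at 23.734°: 0.000011° × 111699 × cos 23.734° = 0.000011 × 111699 × 0.9154 ≈ 1.12477 m.
Combined displacement = (3.23927² + 1.12477²)^½ ≈ 3.42899 m.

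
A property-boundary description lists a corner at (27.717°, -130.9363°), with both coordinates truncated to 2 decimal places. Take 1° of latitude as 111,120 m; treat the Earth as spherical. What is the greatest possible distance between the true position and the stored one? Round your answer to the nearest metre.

1484 metres

Truncating at 2 decimal places can drop up to a full unit in the last place, so each coordinate may be off by as much as 0.01°.
Latitude error → 0.01 × 111120 = 1111.2 m along the meridian.
East–west component at 27.717°: 0.01° × 111120 × cos 27.717° ≈ 0.01 × 98369.6 ≈ 983.696 m.
The two errors are perpendicular, so the maximum displacement is √(1111.2² + 983.696²) ≈ 1484.06 m.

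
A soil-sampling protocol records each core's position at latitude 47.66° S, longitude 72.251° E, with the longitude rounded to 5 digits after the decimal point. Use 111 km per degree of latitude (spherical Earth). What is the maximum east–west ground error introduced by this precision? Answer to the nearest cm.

Rounding to 5 decimal places leaves the longitude within ±5e-06° of the true value.
One degree of longitude at 47.66° is 111000 × cos 47.66° ≈ 111000 × 0.6735 = 74761.7 m.
So at most 5e-06° × 74761.7 ≈ 0.373808 m east–west.
That is 0.373808 m = 37.381 cm.

37 cm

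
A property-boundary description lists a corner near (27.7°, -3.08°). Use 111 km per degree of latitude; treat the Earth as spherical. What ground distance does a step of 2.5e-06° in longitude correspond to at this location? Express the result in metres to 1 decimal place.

0.2 metres

2.5e-06° of longitude at 27.7° is 2.5e-06 × 111000 × cos 27.7° ≈ 2.5e-06 × 98278.7 = 0.245697 m.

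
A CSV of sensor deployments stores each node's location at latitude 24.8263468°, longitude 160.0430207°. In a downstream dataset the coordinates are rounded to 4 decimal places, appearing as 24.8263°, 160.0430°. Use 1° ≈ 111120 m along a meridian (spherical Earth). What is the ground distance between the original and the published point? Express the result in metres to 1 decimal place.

5.6 metres

Δlat = 24.8263468 − 24.8263 = +0.0000468°; Δlon = 160.0430207 − 160.0430 = +0.0000207°.
North–south shift: 0.0000468 × 111120 = 5.20042 m.
East–west at this latitude: 0.0000207° × 111120 × cos 24.8263° ≈ 0.0000207 × 100851 = 2.08761 m.
Hypotenuse of the two orthogonal shifts: √(5.20042² + 2.08761²) = 5.60379 m.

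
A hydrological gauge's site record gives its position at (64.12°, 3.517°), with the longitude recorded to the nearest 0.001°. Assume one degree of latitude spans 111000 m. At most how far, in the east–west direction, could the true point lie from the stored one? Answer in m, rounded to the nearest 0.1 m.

24.2 m

Rounding to 3 decimal places leaves the longitude within ±0.0005° of the true value.
One degree of longitude at 64.12° is 111000 × cos 64.12° ≈ 111000 × 0.4365 = 48450.1 m.
So at most 0.0005° × 48450.1 ≈ 24.2251 m east–west.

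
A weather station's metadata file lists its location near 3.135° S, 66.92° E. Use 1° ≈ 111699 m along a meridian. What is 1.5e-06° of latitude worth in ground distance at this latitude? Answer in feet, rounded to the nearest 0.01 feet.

0.55 feet

Along a meridian 1.5e-06° is 1.5e-06 × 111699 = 0.167549 m.
Converting: 0.167549 m × 3.2808 ft/m ≈ 0.5497 ft.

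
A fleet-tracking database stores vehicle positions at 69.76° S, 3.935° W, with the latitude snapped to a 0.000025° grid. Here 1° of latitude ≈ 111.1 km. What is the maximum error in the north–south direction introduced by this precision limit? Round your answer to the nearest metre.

1 metres

With a 0.000025° grid the true value lies within half a step, ±0.000025°/2 = ±1.25e-05°, of the stored one.
So the N–S error is at most 1.25e-05 × 111100 = 1.38875 m.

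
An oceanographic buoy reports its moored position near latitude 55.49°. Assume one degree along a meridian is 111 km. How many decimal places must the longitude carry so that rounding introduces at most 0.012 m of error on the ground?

7

At 55.49° one degree of longitude covers 111000 × cos 55.49° ≈ 111000 × 0.5666 ≈ 62887.1 m.
N decimal places → at most half a unit in the last place, 0.5 × 10⁻ᴺ° = 62887.1/2 × 10⁻ᴺ m.
Setting 31443.5 × 10⁻ᴺ ≤ 0.012 gives 10ᴺ ≥ 2.62e+06, i.e. N ≥ 6.42.
So 7 decimal places suffice (0.00314 m); 6 would allow up to 0.0314 m.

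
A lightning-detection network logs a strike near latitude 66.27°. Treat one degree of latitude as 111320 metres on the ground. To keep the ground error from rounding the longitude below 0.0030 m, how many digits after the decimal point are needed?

7 decimal places

At 66.27° one degree of longitude covers 111320 × cos 66.27° ≈ 111320 × 0.4024 ≈ 44798.2 m.
With N decimal places the half-ulp bound is 0.5·10⁻ᴺ°, or 0.5·10⁻ᴺ × 44798.2 m on the ground.
Need 0.5 × 44798.2 × 10⁻ᴺ ≤ 0.0030 → 10⁻ᴺ ≤ 1.339e-07, so N ≥ 6.87.
At 6 places the error can reach 0.0224 m, but 7 places keeps it to 0.00224 m.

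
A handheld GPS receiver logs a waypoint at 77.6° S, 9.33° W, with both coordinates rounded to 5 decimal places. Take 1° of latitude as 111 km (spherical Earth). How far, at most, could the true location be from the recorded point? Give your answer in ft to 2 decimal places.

1.86 ft

Rounding to 5 decimal places leaves each coordinate within ±5e-06° of the true value.
Latitude error → 5e-06 × 111000 = 0.555 m along the meridian.
East–west component at 77.6°: 5e-06° × 111000 × cos 77.6° ≈ 5e-06 × 23835.6 ≈ 0.119178 m.
The two errors are perpendicular, so the maximum displacement is √(0.555² + 0.119178²) ≈ 0.567652 m.
In feet: 0.567652 m ÷ 0.3048 ≈ 1.8624 ft.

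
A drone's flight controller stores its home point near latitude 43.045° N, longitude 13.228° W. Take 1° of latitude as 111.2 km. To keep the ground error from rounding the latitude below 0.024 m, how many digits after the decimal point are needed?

7 decimal places

One degree of latitude covers 111200 m.
N decimal places → at most half a unit in the last place, 0.5 × 10⁻ᴺ° = 111200/2 × 10⁻ᴺ m.
Need 0.5 × 111200 × 10⁻ᴺ ≤ 0.024 → 10⁻ᴺ ≤ 4.317e-07, so N ≥ 6.36.
N = 6 would give 0.0556 m (too coarse); N = 7 gives 0.00556 m ≤ 0.024 m.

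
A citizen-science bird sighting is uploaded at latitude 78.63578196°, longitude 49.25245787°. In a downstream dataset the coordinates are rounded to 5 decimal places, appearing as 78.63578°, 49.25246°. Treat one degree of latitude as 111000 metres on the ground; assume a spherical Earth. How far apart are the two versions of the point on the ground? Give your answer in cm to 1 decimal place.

The latitude changed by +0.00000196° and the longitude by -0.00000213°.
North–south shift: 0.00000196 × 111000 = 0.21756 m.
East–west at this latitude: -0.00000213° × 111000 × cos 78.6358° ≈ -0.00000213 × 21872 = -0.0465874 m.
Hypotenuse of the two orthogonal shifts: √(0.21756² + 0.0465874²) = 0.222492 m.
That is 0.222492 m = 22.249 cm.

22.2 cm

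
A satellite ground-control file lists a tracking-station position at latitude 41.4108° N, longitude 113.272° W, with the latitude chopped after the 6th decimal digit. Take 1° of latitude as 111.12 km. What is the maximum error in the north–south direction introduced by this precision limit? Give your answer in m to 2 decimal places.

0.11 m

Truncating at 6 decimal places can drop up to a full unit in the last place, so the latitude may be off by as much as 1e-06°.
Along the meridian that is 1e-06° × 111120 m/° = 0.11112 m.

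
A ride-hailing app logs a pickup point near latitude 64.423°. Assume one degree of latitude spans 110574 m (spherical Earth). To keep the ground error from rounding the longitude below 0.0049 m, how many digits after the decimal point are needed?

7 decimal places

At 64.423° one degree of longitude covers 110574 × cos 64.423° ≈ 110574 × 0.4317 ≈ 47737.4 m.
Rounding to N decimal places gives at most 0.5 × 10⁻ᴺ degrees of error, i.e. 0.5 × 10⁻ᴺ × 47737.4 m.
Need 0.5 × 47737.4 × 10⁻ᴺ ≤ 0.0049 → 10⁻ᴺ ≤ 2.053e-07, so N ≥ 6.69.
N = 6 would give 0.0239 m (too coarse); N = 7 gives 0.00239 m ≤ 0.0049 m.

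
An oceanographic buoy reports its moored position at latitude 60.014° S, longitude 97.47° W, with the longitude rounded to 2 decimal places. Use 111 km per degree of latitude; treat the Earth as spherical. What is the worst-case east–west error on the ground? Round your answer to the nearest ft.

910 ft

Rounding to 2 decimal places leaves the longitude within ±0.005° of the true value.
One degree of longitude at 60.014° is 111000 × cos 60.014° ≈ 111000 × 0.4998 = 55476.5 m.
East–west error: 0.005° × 55476.5 m/° ≈ 277.383 m.
Converting: 277.383 m × 3.2808 ft/m ≈ 910.05 ft.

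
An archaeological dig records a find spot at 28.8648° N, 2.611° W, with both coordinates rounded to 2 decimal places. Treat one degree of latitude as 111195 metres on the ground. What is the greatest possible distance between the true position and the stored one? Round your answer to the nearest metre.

Rounding to 2 decimal places leaves each coordinate within ±0.005° of the true value.
North–south component: 0.005° × 111195 = 555.975 m.
East–west component at 28.8648°: 0.005° × 111195 × cos 28.8648° ≈ 0.005 × 97380.3 ≈ 486.901 m.
The two errors are perpendicular, so the maximum displacement is √(555.975² + 486.901²) ≈ 739.041 m.

739 metres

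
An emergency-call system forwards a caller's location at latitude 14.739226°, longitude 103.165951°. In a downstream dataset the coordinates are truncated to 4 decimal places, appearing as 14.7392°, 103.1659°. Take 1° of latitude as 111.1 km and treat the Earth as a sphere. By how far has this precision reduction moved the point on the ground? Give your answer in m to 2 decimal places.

6.19 m

Δlat = 14.739226 − 14.7392 = +0.000026°; Δlon = 103.165951 − 103.1659 = +0.000051°.
N–S: 0.000026° × 111100 m/° = 2.8886 m.
East–west at this latitude: 0.000051° × 111100 × cos 14.7392° ≈ 0.000051 × 107444 = 5.47965 m.
Distance: √(2.8886² + 5.47965²) ≈ 6.1944 m.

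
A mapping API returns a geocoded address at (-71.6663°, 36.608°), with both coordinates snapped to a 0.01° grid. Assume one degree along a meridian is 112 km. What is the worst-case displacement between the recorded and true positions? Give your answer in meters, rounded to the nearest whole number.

587 meters

With a 0.01° grid the true value lies within half a step, ±0.01°/2 = ±0.005°, of the stored one.
North–south component: 0.005° × 112000 = 560 m.
E–W at 71.6663°: 0.005° × 112000 × cos 71.6663° = 0.005 × 112000 × 0.3146 ≈ 176.148 m.
Worst case both components are at the extreme and orthogonal: √(560² + 176.148²) ≈ 587.05 m.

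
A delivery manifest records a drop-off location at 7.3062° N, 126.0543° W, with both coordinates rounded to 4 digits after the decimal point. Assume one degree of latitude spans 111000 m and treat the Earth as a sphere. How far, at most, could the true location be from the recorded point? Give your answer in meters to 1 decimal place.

7.8 meters

Rounding to 4 decimal places leaves each coordinate within ±5e-05° of the true value.
Latitude error → 5e-05 × 111000 = 5.55 m along the meridian.
East–west component at 7.3062°: 5e-05° × 111000 × cos 7.3062° ≈ 5e-05 × 110099 ≈ 5.50494 m.
Combining orthogonally: (5.55² + 5.50494²)^½ ≈ 7.81709 m.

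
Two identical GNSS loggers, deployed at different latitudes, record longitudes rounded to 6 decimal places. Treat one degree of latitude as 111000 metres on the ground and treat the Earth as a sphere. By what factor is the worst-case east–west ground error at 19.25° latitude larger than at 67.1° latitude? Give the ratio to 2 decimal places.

Rounding to 6 decimal places leaves the longitude within ±5e-07° of the true value.
Error at 19.25° = 5e-07° × 111000 × cos 19.25° ≈ 0.0555 × 0.9441 = 0.052397 m.
Error at 67.1° = 5e-07° × 111000 × cos 67.1° ≈ 0.0555 × 0.3891 = 0.021596 m.
Ratio: 0.052397 / 0.021596 = cos 19.25° / cos 67.1° ≈ 2.4262.

2.43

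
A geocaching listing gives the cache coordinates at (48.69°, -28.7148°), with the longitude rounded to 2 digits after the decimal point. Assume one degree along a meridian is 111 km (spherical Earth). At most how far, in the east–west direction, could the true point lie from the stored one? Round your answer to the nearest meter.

Rounding to 2 decimal places leaves the longitude within ±0.005° of the true value.
One degree of longitude at 48.69° is 111000 × cos 48.69° ≈ 111000 × 0.6601 = 73274.7 m.
So at most 0.005° × 73274.7 ≈ 366.374 m east–west.

366 meters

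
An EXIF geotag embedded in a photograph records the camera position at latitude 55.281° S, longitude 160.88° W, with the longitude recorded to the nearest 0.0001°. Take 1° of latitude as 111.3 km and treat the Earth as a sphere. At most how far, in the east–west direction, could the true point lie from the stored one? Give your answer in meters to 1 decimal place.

Rounding to 4 decimal places leaves the longitude within ±5e-05° of the true value.
At latitude 55.281° a degree of longitude spans 111300 m × cos 55.281° = 111300 × 0.5696 ≈ 63391.2 m.
East–west error: 5e-05° × 63391.2 m/° ≈ 3.16956 m.

3.2 meters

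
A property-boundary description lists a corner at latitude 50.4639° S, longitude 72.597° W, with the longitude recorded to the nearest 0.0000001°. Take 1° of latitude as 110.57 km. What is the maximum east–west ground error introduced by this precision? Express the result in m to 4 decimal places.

Rounding to 7 decimal places leaves the longitude within ±5e-08° of the true value.
Parallels shrink by cos φ, so at 50.4639° a degree of longitude is 110570 × 0.6366 ≈ 70384.9 m.
East–west error: 5e-08° × 70384.9 m/° ≈ 0.00351925 m.

0.0035 m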